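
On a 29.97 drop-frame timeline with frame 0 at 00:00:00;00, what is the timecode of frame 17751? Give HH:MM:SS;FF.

00:09:52;09

Each 10-minute DF block holds 10 × 60 × 30 − 9 × 2 = 17982 frames. 17751 ÷ 17982 → 0 full blocks, remainder 17751.
Within the partial block the first minute is 1800 frames and each further minute 1798, so 9 further minute boundaries passed. Total skipped labels = 18 × 0 + 2 × 9 = 18.
Non-drop label index = 17751 + 18 = 17769; at 30 labels/s that is 00:09:52:09, i.e. DF 00:09:52;09.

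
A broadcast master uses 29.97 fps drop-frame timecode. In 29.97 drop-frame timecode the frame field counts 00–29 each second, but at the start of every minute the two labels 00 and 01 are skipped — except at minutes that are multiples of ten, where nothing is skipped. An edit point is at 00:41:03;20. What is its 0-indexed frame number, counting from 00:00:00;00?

73836

As if non-drop at 30 labels/s: (0 × 3600 + 41 × 60 + 3) × 30 + 20 = 73910.
Minute boundaries passed: 41; those not divisible by 10: 41 − 4 = 37; dropped labels = 2 × 37 = 74.
Actual frame index = 73910 − 74 = 73836.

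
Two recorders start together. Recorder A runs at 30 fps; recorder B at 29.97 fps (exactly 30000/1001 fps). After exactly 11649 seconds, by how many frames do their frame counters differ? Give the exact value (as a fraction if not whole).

A emits 30 × 11649 = 349470 frames; B emits 30000/1001 × 11649 = 31770000/91.
Difference = 31770/91 frames (≈ 349.1209); B is behind A.

31770/91 frames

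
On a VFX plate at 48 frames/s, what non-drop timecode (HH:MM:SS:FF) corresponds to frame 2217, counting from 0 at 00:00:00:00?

2217 ÷ 48 = 46 full seconds, remainder 9 frames.
46 s = 0 h 0 min 46 s.
Timecode: 00:00:46:09.

00:00:46:09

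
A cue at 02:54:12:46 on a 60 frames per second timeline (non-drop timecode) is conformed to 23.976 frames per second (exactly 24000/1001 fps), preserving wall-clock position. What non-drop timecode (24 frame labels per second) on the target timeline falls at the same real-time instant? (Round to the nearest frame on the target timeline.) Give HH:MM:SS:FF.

Source frame index: (2×3600 + 54×60 + 12) × 60 + 46 = 627166.
Real time: 627166 / (60) = 313583/30 s.
Target frame: (313583/30) × (24000/1001) = 250866400/1001 ≈ 250615.784 → 250616.
At 24 labels/s: frame 250616 → 02:54:02:08.

02:54:02:08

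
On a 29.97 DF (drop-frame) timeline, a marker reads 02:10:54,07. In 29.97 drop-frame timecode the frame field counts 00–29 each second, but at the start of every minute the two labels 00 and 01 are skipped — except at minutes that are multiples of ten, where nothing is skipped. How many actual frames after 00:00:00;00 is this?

Complete 10-minute blocks: 13, each 17982 frames → 233766.
Remaining 0 whole minutes in the current block: 0 frames.
Within the current minute: 54 × 30 + 7 = 1627. Total = 233766 + 0 + 1627 = 235393.

235393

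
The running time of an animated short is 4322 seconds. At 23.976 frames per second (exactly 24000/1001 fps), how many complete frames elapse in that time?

103624 frames

Frames = 4322 × 24000/1001 = 103728000/1001 ≈ 103624.3756.
Complete frames: 103624.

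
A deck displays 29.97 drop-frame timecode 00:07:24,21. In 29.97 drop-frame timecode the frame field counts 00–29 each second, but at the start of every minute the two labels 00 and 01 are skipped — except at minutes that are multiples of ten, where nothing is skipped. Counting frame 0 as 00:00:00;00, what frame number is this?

Complete 10-minute blocks: 0, each 17982 frames → 0.
Remaining 7 whole minutes in the current block: 1800 + 6 × 1798 = 12588 frames.
Within the current minute: 24 × 30 + 21 − 2 = 739 (labels ;00/;01 skipped at this minute). Total = 0 + 12588 + 739 = 13327.

13327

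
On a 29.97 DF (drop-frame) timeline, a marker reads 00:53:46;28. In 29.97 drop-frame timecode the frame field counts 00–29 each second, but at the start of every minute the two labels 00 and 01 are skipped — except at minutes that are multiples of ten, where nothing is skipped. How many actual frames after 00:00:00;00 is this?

As if non-drop at 30 labels/s: (0 × 3600 + 53 × 60 + 46) × 30 + 28 = 96808.
Minute boundaries passed: 53; those not divisible by 10: 53 − 5 = 48; dropped labels = 2 × 48 = 96.
Actual frame index = 96808 − 96 = 96712.

96712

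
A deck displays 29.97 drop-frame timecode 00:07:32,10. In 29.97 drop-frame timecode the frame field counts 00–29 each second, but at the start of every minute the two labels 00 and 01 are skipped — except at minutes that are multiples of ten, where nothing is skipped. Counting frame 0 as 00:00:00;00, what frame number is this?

13556

As if non-drop at 30 labels/s: (0 × 3600 + 7 × 60 + 32) × 30 + 10 = 13570.
Minute boundaries passed: 7; those not divisible by 10: 7 − 0 = 7; dropped labels = 2 × 7 = 14.
Actual frame index = 13570 − 14 = 13556.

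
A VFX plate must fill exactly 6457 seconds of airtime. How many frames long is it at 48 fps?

309936 frames

Frames = 6457 × 48 = 309936.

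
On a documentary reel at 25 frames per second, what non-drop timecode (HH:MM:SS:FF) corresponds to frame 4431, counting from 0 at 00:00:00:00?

00:02:57:06

4431 ÷ 25 = 177 full seconds, remainder 6 frames.
177 s = 0 h 2 min 57 s.
Timecode: 00:02:57:06.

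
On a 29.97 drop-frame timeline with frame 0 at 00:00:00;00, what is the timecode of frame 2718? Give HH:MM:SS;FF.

00:01:30;20

Ten DF minutes hold 17982 frames, so frame 2718 lies in block 0 (frames 0–17981) with 2718 frames into that block.
The block's first minute is 1800 frames and the rest 1798 each; 2718 frames reaches minute 1, so 0 × 18 + 1 × 2 = 2 labels have been skipped so far.
Adding those back, label number 2718 + 2 = 2720 at 30 labels/s is 90 s + 20 f = 0 h 1 min 30 s frame 20, i.e. 00:01:30;20.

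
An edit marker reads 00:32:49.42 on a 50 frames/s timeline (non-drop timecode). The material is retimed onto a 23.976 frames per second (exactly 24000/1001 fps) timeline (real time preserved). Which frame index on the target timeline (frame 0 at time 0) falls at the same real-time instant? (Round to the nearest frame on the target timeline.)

Source frame index: (0×3600 + 32×60 + 49) × 50 + 42 = 98492.
Real time: 98492 / (50) = 49246/25 s.
Target frame: (49246/25) × (24000/1001) = 47276160/1001 ≈ 47228.931 → 47229.

frame 47229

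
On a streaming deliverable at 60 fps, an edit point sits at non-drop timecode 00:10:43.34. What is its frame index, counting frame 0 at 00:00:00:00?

Total seconds to the label: (0 × 3600 + 10 × 60 + 43) = 643.
Frame index = 643 × 60 + 34 = 38614.

frame 38614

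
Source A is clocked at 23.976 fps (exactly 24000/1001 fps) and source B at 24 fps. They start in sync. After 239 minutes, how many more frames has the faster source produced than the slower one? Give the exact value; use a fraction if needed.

239 min = 14340 s.
A emits 24000/1001 × 14340 = 344160000/1001 frames; B emits 24 × 14340 = 344160.
Difference = 344160/1001 frames (≈ 343.8162); B is ahead of A.

344160/1001 frames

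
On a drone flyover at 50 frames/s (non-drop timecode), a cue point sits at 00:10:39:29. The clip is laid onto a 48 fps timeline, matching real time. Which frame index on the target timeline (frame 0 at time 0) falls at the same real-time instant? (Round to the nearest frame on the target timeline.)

Source frame index: (0×3600 + 10×60 + 39) × 50 + 29 = 31979.
Real time: 31979 / (50) = 31979/50 s.
Target frame: (31979/50) × (48) = 767496/25 ≈ 30699.840 → 30700.

frame 30700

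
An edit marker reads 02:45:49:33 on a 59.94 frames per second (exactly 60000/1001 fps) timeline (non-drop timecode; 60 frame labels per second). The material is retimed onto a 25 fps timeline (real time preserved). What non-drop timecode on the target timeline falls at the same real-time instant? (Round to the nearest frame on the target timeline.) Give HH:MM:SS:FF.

02:45:59:12

Source frame index: (2×3600 + 45×60 + 49) × 60 + 33 = 596973.
Real time: 596973 / (60000/1001) = 199189991/20000 s.
Target frame: (199189991/20000) × (25) = 199189991/800 ≈ 248987.489 → 248987.
At 25 labels/s: frame 248987 → 02:45:59:12.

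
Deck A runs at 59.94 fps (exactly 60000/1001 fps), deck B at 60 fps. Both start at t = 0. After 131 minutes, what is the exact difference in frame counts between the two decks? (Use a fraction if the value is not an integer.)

131 min = 7860 s.
A emits 60000/1001 × 7860 = 471600000/1001 frames; B emits 60 × 7860 = 471600.
Difference = 471600/1001 frames (≈ 471.1289); B is ahead of A.

471600/1001 frames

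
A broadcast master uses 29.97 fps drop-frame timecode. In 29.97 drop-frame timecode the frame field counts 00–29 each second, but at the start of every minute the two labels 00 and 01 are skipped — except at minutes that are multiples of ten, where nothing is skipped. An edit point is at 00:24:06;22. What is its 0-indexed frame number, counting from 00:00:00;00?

As if non-drop at 30 labels/s: (0 × 3600 + 24 × 60 + 6) × 30 + 22 = 43402.
Minute boundaries passed: 24; those not divisible by 10: 24 − 2 = 22; dropped labels = 2 × 22 = 44.
Actual frame index = 43402 − 44 = 43358.

43358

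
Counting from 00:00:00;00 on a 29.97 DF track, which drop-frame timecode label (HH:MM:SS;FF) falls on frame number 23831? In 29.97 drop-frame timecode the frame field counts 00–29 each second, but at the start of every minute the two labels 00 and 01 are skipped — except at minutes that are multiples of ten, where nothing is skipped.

Ten DF minutes hold 17982 frames, so frame 23831 lies in block 1 (frames 17982–35963) with 5849 frames into that block.
The block's first minute is 1800 frames and the rest 1798 each; 5849 frames reaches minute 3, so 1 × 18 + 3 × 2 = 24 labels have been skipped so far.
Adding those back, label number 23831 + 24 = 23855 at 30 labels/s is 795 s + 5 f = 0 h 13 min 15 s frame 5, i.e. 00:13:15;05.

00:13:15;05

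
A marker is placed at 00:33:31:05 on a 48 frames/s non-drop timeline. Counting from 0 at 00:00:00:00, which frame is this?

Total seconds to the label: (0 × 3600 + 33 × 60 + 31) = 2011.
Frame index = 2011 × 48 + 5 = 96533.

96533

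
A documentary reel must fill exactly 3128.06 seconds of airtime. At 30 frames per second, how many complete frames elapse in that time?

Frames = 3128.06 × 30 = 469209/5 ≈ 93841.8000.
Complete frames: 93841.

93841 frames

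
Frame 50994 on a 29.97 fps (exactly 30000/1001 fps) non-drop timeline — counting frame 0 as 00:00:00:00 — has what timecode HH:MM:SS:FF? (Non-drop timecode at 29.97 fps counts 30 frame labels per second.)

00:28:19:24

50994 ÷ 30 = 1699 full seconds, remainder 24 frames.
1699 s = 0 h 28 min 19 s.
Timecode: 00:28:19:24.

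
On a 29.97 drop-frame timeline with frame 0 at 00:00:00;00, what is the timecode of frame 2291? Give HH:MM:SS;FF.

Each 10-minute DF block holds 10 × 60 × 30 − 9 × 2 = 17982 frames. 2291 ÷ 17982 → 0 full blocks, remainder 2291.
Within the partial block the first minute is 1800 frames and each further minute 1798, so 1 further minute boundary passed. Total skipped labels = 18 × 0 + 2 × 1 = 2.
Non-drop label index = 2291 + 2 = 2293; at 30 labels/s that is 00:01:16:13, i.e. DF 00:01:16;13.

00:01:16;13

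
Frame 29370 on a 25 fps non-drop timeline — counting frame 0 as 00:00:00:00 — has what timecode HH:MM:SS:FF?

29370 ÷ 25 = 1174 full seconds, remainder 20 frames.
1174 s = 0 h 19 min 34 s.
Timecode: 00:19:34:20.

00:19:34:20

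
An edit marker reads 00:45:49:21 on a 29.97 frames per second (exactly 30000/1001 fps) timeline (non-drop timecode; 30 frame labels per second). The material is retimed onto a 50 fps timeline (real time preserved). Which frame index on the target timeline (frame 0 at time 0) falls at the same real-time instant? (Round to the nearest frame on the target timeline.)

frame 137622

Source frame index: (0×3600 + 45×60 + 49) × 30 + 21 = 82491.
Real time: 82491 / (30000/1001) = 27524497/10000 s.
Target frame: (27524497/10000) × (50) = 27524497/200 ≈ 137622.485 → 137622.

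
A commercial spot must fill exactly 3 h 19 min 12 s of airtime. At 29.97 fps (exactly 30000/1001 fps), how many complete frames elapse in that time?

358201 frames

3 h 19 min 12 s = 11952 s.
Frames = 11952 × 30000/1001 = 358560000/1001 ≈ 358201.7982.
Complete frames: 358201.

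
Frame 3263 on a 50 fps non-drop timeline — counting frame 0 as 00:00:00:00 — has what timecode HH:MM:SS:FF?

3263 ÷ 50 = 65 full seconds, remainder 13 frames.
65 s = 0 h 1 min 5 s.
Timecode: 00:01:05:13.

00:01:05:13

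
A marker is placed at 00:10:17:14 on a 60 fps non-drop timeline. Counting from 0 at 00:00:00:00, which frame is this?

Total seconds to the label: (0 × 3600 + 10 × 60 + 17) = 617.
Frame index = 617 × 60 + 14 = 37034.

frame 37034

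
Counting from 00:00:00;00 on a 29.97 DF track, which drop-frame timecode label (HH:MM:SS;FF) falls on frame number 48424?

Each 10-minute DF block holds 10 × 60 × 30 − 9 × 2 = 17982 frames. 48424 ÷ 17982 → 2 full blocks, remainder 12460.
Within the partial block the first minute is 1800 frames and each further minute 1798, so 6 further minute boundaries passed. Total skipped labels = 18 × 2 + 2 × 6 = 48.
Non-drop label index = 48424 + 48 = 48472; at 30 labels/s that is 00:26:55:22, i.e. DF 00:26:55;22.

00:26:55;22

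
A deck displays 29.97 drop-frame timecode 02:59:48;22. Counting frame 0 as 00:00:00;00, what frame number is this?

323338

As if non-drop at 30 labels/s: (2 × 3600 + 59 × 60 + 48) × 30 + 22 = 323662.
Minute boundaries passed: 179; those not divisible by 10: 179 − 17 = 162; dropped labels = 2 × 162 = 324.
Actual frame index = 323662 − 324 = 323338.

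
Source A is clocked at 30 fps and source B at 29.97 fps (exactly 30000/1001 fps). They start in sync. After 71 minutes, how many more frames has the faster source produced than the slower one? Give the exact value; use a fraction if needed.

127800/1001 frames

71 min = 4260 s.
A emits 30 × 4260 = 127800 frames; B emits 30000/1001 × 4260 = 127800000/1001.
Difference = 127800/1001 frames (≈ 127.6723); B is behind A.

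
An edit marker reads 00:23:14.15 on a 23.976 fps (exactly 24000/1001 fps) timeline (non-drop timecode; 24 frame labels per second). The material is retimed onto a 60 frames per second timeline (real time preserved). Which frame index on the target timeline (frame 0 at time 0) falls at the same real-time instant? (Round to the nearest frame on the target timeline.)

Source frame index: (0×3600 + 23×60 + 14) × 24 + 15 = 33471.
Real time: 33471 / (24000/1001) = 11168157/8000 s.
Target frame: (11168157/8000) × (60) = 33504471/400 ≈ 83761.178 → 83761.

frame 83761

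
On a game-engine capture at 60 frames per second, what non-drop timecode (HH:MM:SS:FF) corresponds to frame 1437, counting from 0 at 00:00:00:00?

1437 ÷ 60 = 23 full seconds, remainder 57 frames.
23 s = 0 h 0 min 23 s.
Timecode: 00:00:23:57.

00:00:23:57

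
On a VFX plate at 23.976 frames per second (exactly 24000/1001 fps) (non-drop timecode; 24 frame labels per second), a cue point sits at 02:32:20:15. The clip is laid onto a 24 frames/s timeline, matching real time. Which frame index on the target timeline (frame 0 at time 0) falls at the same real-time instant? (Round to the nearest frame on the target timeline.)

frame 219594

Source frame index: (2×3600 + 32×60 + 20) × 24 + 15 = 219375.
Real time: 219375 / (24000/1001) = 585585/64 s.
Target frame: (585585/64) × (24) = 1756755/8 ≈ 219594.375 → 219594.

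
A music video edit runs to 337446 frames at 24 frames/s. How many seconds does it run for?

Running time = 337446 / (24) = 14060.25 s.

14060.25 seconds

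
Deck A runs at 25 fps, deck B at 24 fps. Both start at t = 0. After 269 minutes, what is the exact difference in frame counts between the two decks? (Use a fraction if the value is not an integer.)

16140 frames

269 min = 16140 s.
A emits 25 × 16140 = 403500 frames; B emits 24 × 16140 = 387360.
Difference = 16140 frames; B is behind A.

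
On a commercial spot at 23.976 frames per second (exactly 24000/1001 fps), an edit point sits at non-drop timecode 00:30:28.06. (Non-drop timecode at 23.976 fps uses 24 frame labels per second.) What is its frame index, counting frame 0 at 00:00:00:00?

Total seconds to the label: (0 × 3600 + 30 × 60 + 28) = 1828.
Frame index = 1828 × 24 + 6 = 43878.

43878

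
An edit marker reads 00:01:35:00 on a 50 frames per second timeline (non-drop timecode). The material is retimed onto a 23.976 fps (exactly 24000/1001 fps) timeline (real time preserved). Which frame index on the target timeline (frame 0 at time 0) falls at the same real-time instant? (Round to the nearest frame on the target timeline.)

frame 2278

Source frame index: (0×3600 + 1×60 + 35) × 50 + 0 = 4750.
Real time: 4750 / (50) = 95 s.
Target frame: (95) × (24000/1001) = 2280000/1001 ≈ 2277.722 → 2278.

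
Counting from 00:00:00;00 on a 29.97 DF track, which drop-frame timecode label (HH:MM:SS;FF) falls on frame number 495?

00:00:16;15

Ten DF minutes hold 17982 frames, so frame 495 lies in block 0 (frames 0–17981) with 495 frames into that block.
The block's first minute is 1800 frames and the rest 1798 each; 495 frames reaches minute 0, so 0 × 18 + 0 × 2 = 0 labels have been skipped so far.
Adding those back, label number 495 + 0 = 495 at 30 labels/s is 16 s + 15 f = 0 h 0 min 16 s frame 15, i.e. 00:00:16;15.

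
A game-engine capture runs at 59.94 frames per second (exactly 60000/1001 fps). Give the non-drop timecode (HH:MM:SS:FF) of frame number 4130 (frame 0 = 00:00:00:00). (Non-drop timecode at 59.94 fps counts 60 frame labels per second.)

00:01:08:50

4130 ÷ 60 = 68 full seconds, remainder 50 frames.
68 s = 0 h 1 min 8 s.
Timecode: 00:01:08:50.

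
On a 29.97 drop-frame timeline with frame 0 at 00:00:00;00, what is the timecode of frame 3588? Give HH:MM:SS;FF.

00:01:59;20

Ten DF minutes hold 17982 frames, so frame 3588 lies in block 0 (frames 0–17981) with 3588 frames into that block.
The block's first minute is 1800 frames and the rest 1798 each; 3588 frames reaches minute 1, so 0 × 18 + 1 × 2 = 2 labels have been skipped so far.
Adding those back, label number 3588 + 2 = 3590 at 30 labels/s is 119 s + 20 f = 0 h 1 min 59 s frame 20, i.e. 00:01:59;20.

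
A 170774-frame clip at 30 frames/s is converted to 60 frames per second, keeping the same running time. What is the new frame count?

341548 frames

Target frames = source frames × (target rate / source rate) = 170774 × (60)/(30) = 170774 × 2 = 341548.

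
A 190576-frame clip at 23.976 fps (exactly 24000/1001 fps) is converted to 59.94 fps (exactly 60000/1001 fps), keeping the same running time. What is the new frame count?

476440 frames

Target frames = source frames × (target rate / source rate) = 190576 × (60000/1001)/(24000/1001) = 190576 × 5/2 = 476440.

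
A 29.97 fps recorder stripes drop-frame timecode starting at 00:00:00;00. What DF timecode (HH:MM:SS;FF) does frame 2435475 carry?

22:34:23;23

Ten DF minutes hold 17982 frames, so frame 2435475 lies in block 135 (frames 2427570–2445551) with 7905 frames into that block.
The block's first minute is 1800 frames and the rest 1798 each; 7905 frames reaches minute 4, so 135 × 18 + 4 × 2 = 2438 labels have been skipped so far.
Adding those back, label number 2435475 + 2438 = 2437913 at 30 labels/s is 81263 s + 23 f = 22 h 34 min 23 s frame 23, i.e. 22:34:23;23.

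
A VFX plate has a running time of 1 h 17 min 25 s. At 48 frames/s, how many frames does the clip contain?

222960 frames

1 h 17 min 25 s = 4645 s.
Frames = 4645 × 48 = 222960.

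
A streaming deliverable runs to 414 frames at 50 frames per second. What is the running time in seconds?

Running time = 414 / (50) = 8.28 s.

8.28 seconds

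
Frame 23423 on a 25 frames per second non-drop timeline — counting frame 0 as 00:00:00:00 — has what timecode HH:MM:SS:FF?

23423 ÷ 25 = 936 full seconds, remainder 23 frames.
936 s = 0 h 15 min 36 s.
Timecode: 00:15:36:23.

00:15:36:23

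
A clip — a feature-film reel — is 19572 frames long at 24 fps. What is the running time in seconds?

Running time = 19572 / (24) = 815.5 s.

815.5 seconds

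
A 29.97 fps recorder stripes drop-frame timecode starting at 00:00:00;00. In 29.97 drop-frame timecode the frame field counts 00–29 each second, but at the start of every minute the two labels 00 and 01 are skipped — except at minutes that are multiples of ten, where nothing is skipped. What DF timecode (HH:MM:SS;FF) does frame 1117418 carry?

Each 10-minute DF block holds 10 × 60 × 30 − 9 × 2 = 17982 frames. 1117418 ÷ 17982 → 62 full blocks, remainder 2534.
Within the partial block the first minute is 1800 frames and each further minute 1798, so 1 further minute boundary passed. Total skipped labels = 18 × 62 + 2 × 1 = 1118.
Non-drop label index = 1117418 + 1118 = 1118536; at 30 labels/s that is 10:21:24:16, i.e. DF 10:21:24;16.

10:21:24;16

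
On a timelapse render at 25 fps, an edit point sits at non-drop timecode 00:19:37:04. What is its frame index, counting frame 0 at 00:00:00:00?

Total seconds to the label: (0 × 3600 + 19 × 60 + 37) = 1177.
Frame index = 1177 × 25 + 4 = 29429.

frame 29429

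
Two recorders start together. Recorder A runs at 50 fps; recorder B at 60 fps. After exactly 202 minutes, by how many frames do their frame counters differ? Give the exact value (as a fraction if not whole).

121200 frames

202 min = 12120 s.
A emits 50 × 12120 = 606000 frames; B emits 60 × 12120 = 727200.
Difference = 121200 frames; B is ahead of A.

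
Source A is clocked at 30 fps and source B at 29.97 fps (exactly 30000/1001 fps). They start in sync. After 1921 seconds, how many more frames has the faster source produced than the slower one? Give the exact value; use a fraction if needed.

57630/1001 frames

A emits 30 × 1921 = 57630 frames; B emits 30000/1001 × 1921 = 57630000/1001.
Difference = 57630/1001 frames (≈ 57.5724); B is behind A.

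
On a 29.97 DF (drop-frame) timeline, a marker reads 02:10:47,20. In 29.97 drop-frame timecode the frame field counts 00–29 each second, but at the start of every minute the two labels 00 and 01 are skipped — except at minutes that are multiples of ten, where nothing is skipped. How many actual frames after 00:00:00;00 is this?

235196

Complete 10-minute blocks: 13, each 17982 frames → 233766.
Remaining 0 whole minutes in the current block: 0 frames.
Within the current minute: 47 × 30 + 20 = 1430. Total = 233766 + 0 + 1430 = 235196.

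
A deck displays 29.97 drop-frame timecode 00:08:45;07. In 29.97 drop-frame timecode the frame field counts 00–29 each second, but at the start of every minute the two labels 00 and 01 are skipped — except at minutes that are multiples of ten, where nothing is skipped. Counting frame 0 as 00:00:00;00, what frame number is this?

Complete 10-minute blocks: 0, each 17982 frames → 0.
Remaining 8 whole minutes in the current block: 1800 + 7 × 1798 = 14386 frames.
Within the current minute: 45 × 30 + 7 − 2 = 1355 (labels ;00/;01 skipped at this minute). Total = 0 + 14386 + 1355 = 15741.

15741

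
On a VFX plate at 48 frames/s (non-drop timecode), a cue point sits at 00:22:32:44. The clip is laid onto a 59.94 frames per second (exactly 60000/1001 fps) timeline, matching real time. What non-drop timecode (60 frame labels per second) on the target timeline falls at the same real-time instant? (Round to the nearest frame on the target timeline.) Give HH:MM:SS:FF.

00:22:31:34

Source frame index: (0×3600 + 22×60 + 32) × 48 + 44 = 64940.
Real time: 64940 / (48) = 16235/12 s.
Target frame: (16235/12) × (60000/1001) = 81175000/1001 ≈ 81093.906 → 81094.
At 60 labels/s: frame 81094 → 00:22:31:34.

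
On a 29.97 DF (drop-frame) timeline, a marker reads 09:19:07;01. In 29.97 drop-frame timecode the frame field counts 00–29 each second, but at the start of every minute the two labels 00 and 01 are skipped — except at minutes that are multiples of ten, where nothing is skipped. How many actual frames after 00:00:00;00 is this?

As if non-drop at 30 labels/s: (9 × 3600 + 19 × 60 + 7) × 30 + 1 = 1006411.
Minute boundaries passed: 559; those not divisible by 10: 559 − 55 = 504; dropped labels = 2 × 504 = 1008.
Actual frame index = 1006411 − 1008 = 1005403.

1005403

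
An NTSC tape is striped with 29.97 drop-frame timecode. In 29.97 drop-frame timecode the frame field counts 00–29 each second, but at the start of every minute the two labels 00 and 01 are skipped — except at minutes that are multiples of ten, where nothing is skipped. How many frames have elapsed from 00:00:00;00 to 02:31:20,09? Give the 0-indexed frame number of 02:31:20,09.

As if non-drop at 30 labels/s: (2 × 3600 + 31 × 60 + 20) × 30 + 9 = 272409.
Minute boundaries passed: 151; those not divisible by 10: 151 − 15 = 136; dropped labels = 2 × 136 = 272.
Actual frame index = 272409 − 272 = 272137.

272137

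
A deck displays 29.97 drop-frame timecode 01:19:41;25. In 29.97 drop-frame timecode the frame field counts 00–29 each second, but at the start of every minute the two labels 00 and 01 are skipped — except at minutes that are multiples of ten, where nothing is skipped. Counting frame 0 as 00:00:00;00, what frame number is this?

As if non-drop at 30 labels/s: (1 × 3600 + 19 × 60 + 41) × 30 + 25 = 143455.
Minute boundaries passed: 79; those not divisible by 10: 79 − 7 = 72; dropped labels = 2 × 72 = 144.
Actual frame index = 143455 − 144 = 143311.

143311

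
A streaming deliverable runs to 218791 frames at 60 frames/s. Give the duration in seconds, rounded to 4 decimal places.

Running time = 218791 × 1/60 = 218791/60 s ≈ 3646.5167 s.

3646.5167 seconds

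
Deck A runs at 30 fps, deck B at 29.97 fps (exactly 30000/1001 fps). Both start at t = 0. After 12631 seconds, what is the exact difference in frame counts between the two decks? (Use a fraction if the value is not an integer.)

378930/1001 frames

A emits 30 × 12631 = 378930 frames; B emits 30000/1001 × 12631 = 378930000/1001.
Difference = 378930/1001 frames (≈ 378.5514); B is behind A.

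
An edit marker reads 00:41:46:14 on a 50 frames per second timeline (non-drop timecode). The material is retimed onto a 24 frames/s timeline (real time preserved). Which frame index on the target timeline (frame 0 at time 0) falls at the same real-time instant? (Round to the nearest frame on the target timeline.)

frame 60151

Source frame index: (0×3600 + 41×60 + 46) × 50 + 14 = 125314.
Real time: 125314 / (50) = 62657/25 s.
Target frame: (62657/25) × (24) = 1503768/25 ≈ 60150.720 → 60151.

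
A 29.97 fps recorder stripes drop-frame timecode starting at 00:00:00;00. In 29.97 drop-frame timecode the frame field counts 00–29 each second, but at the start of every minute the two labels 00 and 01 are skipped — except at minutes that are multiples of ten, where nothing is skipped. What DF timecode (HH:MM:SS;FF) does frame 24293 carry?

Each 10-minute DF block holds 10 × 60 × 30 − 9 × 2 = 17982 frames. 24293 ÷ 17982 → 1 full block, remainder 6311.
Within the partial block the first minute is 1800 frames and each further minute 1798, so 3 further minute boundaries passed. Total skipped labels = 18 × 1 + 2 × 3 = 24.
Non-drop label index = 24293 + 24 = 24317; at 30 labels/s that is 00:13:30:17, i.e. DF 00:13:30;17.

00:13:30;17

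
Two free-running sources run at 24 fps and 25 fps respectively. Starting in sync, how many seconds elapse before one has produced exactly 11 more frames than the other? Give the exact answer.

11 seconds

The gap grows by |25 − 24| = 1 frame per second.
Time for a 11-frame gap: 11 ÷ (1) = 11 s.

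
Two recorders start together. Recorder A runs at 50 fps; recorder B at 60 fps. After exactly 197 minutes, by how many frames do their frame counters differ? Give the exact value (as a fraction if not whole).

197 min = 11820 s.
A emits 50 × 11820 = 591000 frames; B emits 60 × 11820 = 709200.
Difference = 118200 frames; B is ahead of A.

118200 frames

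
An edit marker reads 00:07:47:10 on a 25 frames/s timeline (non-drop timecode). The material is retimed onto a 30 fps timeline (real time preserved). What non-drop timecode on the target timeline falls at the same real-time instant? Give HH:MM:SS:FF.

00:07:47:12

Source frame index: (0×3600 + 7×60 + 47) × 25 + 10 = 11685.
Real time: 11685 / (25) = 2337/5 s.
Target frame: (2337/5) × (30) = 14022.
At 30 labels/s: frame 14022 → 00:07:47:12.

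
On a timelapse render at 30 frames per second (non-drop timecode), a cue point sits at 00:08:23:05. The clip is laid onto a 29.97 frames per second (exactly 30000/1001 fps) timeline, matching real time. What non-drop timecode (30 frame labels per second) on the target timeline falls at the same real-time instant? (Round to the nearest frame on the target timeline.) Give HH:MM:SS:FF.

00:08:22:20

Source frame index: (0×3600 + 8×60 + 23) × 30 + 5 = 15095.
Real time: 15095 / (30) = 3019/6 s.
Target frame: (3019/6) × (30000/1001) = 15095000/1001 ≈ 15079.920 → 15080.
At 30 labels/s: frame 15080 → 00:08:22:20.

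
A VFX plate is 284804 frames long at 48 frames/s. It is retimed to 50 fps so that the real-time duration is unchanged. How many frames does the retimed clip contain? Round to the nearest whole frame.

Frames at target rate = 284804 × (50) / (48) = 1780025/6 ≈ 296670.833.
Nearest whole frame: 296671.

296671 frames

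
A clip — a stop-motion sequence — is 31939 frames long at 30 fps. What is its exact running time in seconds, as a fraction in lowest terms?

Running time = 31939 ÷ (30) = 31939 × 1/30 = 31939/30 s.

31939/30 seconds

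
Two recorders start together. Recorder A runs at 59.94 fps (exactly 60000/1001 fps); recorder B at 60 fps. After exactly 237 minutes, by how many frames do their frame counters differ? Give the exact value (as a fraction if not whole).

237 min = 14220 s.
A emits 60000/1001 × 14220 = 853200000/1001 frames; B emits 60 × 14220 = 853200.
Difference = 853200/1001 frames (≈ 852.3477); B is ahead of A.

853200/1001 frames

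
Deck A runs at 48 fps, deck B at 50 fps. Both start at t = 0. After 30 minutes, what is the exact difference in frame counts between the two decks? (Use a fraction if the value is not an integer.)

30 min = 1800 s.
A emits 48 × 1800 = 86400 frames; B emits 50 × 1800 = 90000.
Difference = 3600 frames; B is ahead of A.

3600 frames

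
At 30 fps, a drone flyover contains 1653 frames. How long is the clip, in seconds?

55.1 seconds

Running time = 1653 / (30) = 55.1 s.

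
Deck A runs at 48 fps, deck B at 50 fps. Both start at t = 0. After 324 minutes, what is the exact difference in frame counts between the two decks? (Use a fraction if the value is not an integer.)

38880 frames

324 min = 19440 s.
A emits 48 × 19440 = 933120 frames; B emits 50 × 19440 = 972000.
Difference = 38880 frames; B is ahead of A.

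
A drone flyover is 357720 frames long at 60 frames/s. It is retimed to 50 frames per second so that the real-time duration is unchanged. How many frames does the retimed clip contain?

298100 frames

Target frames = source frames × (target rate / source rate) = 357720 × (50)/(60) = 357720 × 5/6 = 298100.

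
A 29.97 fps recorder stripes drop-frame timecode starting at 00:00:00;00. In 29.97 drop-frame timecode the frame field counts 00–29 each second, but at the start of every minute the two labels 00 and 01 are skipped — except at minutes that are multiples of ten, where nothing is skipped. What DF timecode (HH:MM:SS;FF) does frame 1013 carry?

00:00:33;23

Ten DF minutes hold 17982 frames, so frame 1013 lies in block 0 (frames 0–17981) with 1013 frames into that block.
The block's first minute is 1800 frames and the rest 1798 each; 1013 frames reaches minute 0, so 0 × 18 + 0 × 2 = 0 labels have been skipped so far.
Adding those back, label number 1013 + 0 = 1013 at 30 labels/s is 33 s + 23 f = 0 h 0 min 33 s frame 23, i.e. 00:00:33;23.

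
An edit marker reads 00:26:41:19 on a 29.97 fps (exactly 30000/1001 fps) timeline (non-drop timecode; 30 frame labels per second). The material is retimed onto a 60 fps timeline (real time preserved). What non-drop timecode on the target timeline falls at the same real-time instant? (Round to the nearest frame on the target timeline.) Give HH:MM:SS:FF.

Source frame index: (0×3600 + 26×60 + 41) × 30 + 19 = 48049.
Real time: 48049 / (30000/1001) = 48097049/30000 s.
Target frame: (48097049/30000) × (60) = 48097049/500 ≈ 96194.098 → 96194.
At 60 labels/s: frame 96194 → 00:26:43:14.

00:26:43:14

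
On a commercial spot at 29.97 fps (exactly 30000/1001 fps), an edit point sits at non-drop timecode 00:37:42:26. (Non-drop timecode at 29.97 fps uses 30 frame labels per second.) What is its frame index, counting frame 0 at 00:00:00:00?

frame 67886

Total seconds to the label: (0 × 3600 + 37 × 60 + 42) = 2262.
Frame index = 2262 × 30 + 26 = 67886.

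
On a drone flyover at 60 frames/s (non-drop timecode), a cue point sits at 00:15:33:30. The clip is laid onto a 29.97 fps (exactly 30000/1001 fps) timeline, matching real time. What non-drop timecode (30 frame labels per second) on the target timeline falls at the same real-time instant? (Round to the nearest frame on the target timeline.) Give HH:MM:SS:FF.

00:15:32:17

Source frame index: (0×3600 + 15×60 + 33) × 60 + 30 = 56010.
Real time: 56010 / (60) = 1867/2 s.
Target frame: (1867/2) × (30000/1001) = 28005000/1001 ≈ 27977.023 → 27977.
At 30 labels/s: frame 27977 → 00:15:32:17.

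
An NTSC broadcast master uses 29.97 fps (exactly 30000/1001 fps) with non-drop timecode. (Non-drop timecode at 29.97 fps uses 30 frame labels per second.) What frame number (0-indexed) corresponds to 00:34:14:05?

Total seconds to the label: (0 × 3600 + 34 × 60 + 14) = 2054.
Frame index = 2054 × 30 + 5 = 61625.

61625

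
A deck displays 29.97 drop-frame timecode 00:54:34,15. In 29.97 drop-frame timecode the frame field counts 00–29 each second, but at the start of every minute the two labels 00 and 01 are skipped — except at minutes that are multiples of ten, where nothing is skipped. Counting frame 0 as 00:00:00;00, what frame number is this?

98137

Complete 10-minute blocks: 5, each 17982 frames → 89910.
Remaining 4 whole minutes in the current block: 1800 + 3 × 1798 = 7194 frames.
Within the current minute: 34 × 30 + 15 − 2 = 1033 (labels ;00/;01 skipped at this minute). Total = 89910 + 7194 + 1033 = 98137.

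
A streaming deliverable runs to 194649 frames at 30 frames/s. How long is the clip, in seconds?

6488.3 seconds

Running time = 194649 / (30) = 6488.3 s.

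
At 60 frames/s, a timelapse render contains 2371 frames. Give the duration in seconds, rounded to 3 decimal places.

Running time = 2371 × 1/60 = 2371/60 s ≈ 39.517 s.

39.517 seconds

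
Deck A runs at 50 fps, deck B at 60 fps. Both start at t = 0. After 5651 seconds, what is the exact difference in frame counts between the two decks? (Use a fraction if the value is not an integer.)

56510 frames

A emits 50 × 5651 = 282550 frames; B emits 60 × 5651 = 339060.
Difference = 56510 frames; B is ahead of A.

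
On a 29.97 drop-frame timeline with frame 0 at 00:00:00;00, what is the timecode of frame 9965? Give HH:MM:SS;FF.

Ten DF minutes hold 17982 frames, so frame 9965 lies in block 0 (frames 0–17981) with 9965 frames into that block.
The block's first minute is 1800 frames and the rest 1798 each; 9965 frames reaches minute 5, so 0 × 18 + 5 × 2 = 10 labels have been skipped so far.
Adding those back, label number 9965 + 10 = 9975 at 30 labels/s is 332 s + 15 f = 0 h 5 min 32 s frame 15, i.e. 00:05:32;15.

00:05:32;15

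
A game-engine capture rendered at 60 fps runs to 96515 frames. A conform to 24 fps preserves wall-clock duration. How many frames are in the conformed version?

38606 frames

Target frames = source frames × (target rate / source rate) = 96515 × (24)/(60) = 96515 × 2/5 = 38606.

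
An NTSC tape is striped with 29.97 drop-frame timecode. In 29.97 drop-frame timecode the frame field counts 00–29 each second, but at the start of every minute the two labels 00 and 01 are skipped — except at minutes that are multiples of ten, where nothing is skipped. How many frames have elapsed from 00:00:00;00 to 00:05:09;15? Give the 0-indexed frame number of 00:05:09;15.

Complete 10-minute blocks: 0, each 17982 frames → 0.
Remaining 5 whole minutes in the current block: 1800 + 4 × 1798 = 8992 frames.
Within the current minute: 9 × 30 + 15 − 2 = 283 (labels ;00/;01 skipped at this minute). Total = 0 + 8992 + 283 = 9275.

9275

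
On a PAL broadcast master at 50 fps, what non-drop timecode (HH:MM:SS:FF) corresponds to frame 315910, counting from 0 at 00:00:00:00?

01:45:18:10

315910 ÷ 50 = 6318 full seconds, remainder 10 frames.
6318 s = 1 h 45 min 18 s.
Timecode: 01:45:18:10.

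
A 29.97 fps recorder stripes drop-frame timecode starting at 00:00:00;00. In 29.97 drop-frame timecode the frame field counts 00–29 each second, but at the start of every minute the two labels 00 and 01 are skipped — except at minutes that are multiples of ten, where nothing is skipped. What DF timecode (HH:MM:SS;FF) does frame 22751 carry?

Ten DF minutes hold 17982 frames, so frame 22751 lies in block 1 (frames 17982–35963) with 4769 frames into that block.
The block's first minute is 1800 frames and the rest 1798 each; 4769 frames reaches minute 2, so 1 × 18 + 2 × 2 = 22 labels have been skipped so far.
Adding those back, label number 22751 + 22 = 22773 at 30 labels/s is 759 s + 3 f = 0 h 12 min 39 s frame 3, i.e. 00:12:39;03.

00:12:39;03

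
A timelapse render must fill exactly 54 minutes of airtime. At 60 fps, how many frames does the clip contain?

194400 frames

54 min = 3240 s.
Frames = 3240 × 60 = 194400.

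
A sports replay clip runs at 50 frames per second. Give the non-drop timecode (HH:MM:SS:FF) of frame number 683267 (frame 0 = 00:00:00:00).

03:47:45:17

683267 ÷ 50 = 13665 full seconds, remainder 17 frames.
13665 s = 3 h 47 min 45 s.
Timecode: 03:47:45:17.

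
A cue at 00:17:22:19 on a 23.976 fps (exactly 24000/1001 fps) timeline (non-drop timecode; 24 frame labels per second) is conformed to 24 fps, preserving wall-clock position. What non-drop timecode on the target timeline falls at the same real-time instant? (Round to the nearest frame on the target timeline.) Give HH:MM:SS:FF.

00:17:23:20

Source frame index: (0×3600 + 17×60 + 22) × 24 + 19 = 25027.
Real time: 25027 / (24000/1001) = 25052027/24000 s.
Target frame: (25052027/24000) × (24) = 25052027/1000 ≈ 25052.027 → 25052.
At 24 labels/s: frame 25052 → 00:17:23:20.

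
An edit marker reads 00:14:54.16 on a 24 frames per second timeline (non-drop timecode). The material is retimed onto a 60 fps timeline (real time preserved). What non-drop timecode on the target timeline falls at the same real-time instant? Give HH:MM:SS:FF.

Source frame index: (0×3600 + 14×60 + 54) × 24 + 16 = 21472.
Real time: 21472 / (24) = 2684/3 s.
Target frame: (2684/3) × (60) = 53680.
At 60 labels/s: frame 53680 → 00:14:54:40.

00:14:54:40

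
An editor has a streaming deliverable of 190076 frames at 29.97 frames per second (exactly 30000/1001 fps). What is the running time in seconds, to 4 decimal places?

6342.2025 seconds

Running time = 190076 × 1001/30000 = 47566519/7500 s ≈ 6342.2025 s.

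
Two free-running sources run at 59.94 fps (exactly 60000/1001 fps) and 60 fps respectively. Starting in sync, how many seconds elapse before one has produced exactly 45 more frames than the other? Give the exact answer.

750.75 seconds

The gap grows by |60 − 60000/1001| = 60/1001 frames per second.
Time for a 45-frame gap: 45 ÷ (60/1001) = 750.75 s.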